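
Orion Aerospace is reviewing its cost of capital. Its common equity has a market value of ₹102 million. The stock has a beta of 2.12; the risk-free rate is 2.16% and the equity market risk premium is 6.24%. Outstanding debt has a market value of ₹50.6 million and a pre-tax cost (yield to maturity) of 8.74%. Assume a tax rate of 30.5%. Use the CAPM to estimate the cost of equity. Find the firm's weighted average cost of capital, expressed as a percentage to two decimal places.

Cost of equity via CAPM: Re = 2.16% + 2.12 × 6.24% = 15.3888%.
Total capital V = 102 + 50.6 = 152.6.
Equity: weight = 102/152.6 = 0.6684; cost = 15.3888%.
Debt: weight = 50.6/152.6 = 0.3316; after-tax cost = 8.74% × (1 − 30.5%) = 6.0743%.
WACC = 0.6684 × 15.3888% + 0.3316 × 6.0743% = 12.3002%.

12.30%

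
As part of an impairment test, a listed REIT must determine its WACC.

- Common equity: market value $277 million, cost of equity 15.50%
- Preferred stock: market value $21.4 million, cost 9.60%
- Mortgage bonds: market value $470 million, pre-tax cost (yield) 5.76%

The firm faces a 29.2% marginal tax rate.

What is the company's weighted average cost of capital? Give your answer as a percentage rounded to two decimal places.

Total capital V = 277 + 21.4 + 470 = 768.4.
Equity: weight = 277/768.4 = 0.3605; cost = 15.5%.
Preferred: weight = 21.4/768.4 = 0.0279; cost = 9.6%.
Mortgage bonds: weight = 470/768.4 = 0.6117; after-tax cost = 5.76% × (1 − 29.2%) = 4.0781%.
WACC = 0.3605 × 15.5000% + 0.0279 × 9.6000% + 0.6117 × 4.0781% = 8.3493%.

8.35%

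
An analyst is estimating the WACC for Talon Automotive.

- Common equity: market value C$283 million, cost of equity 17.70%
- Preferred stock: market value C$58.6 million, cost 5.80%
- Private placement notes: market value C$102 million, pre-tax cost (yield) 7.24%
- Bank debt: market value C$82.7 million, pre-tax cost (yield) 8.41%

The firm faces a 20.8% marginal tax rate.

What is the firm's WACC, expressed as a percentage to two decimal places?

12.32%

Total capital V = 283 + 58.6 + 102 + 82.7 = 526.3.
Equity: weight = 283/526.3 = 0.5377; cost = 17.7%.
Preferred: weight = 58.6/526.3 = 0.1113; cost = 5.8%.
Private placement notes: weight = 102/526.3 = 0.1938; after-tax cost = 7.24% × (1 − 20.8%) = 5.7341%.
Bank debt: weight = 82.7/526.3 = 0.1571; after-tax cost = 8.41% × (1 − 20.8%) = 6.6607%.
WACC = 0.5377 × 17.7000% + 0.1113 × 5.8000% + 0.1938 × 5.7341% + 0.1571 × 6.6607% = 12.3213%.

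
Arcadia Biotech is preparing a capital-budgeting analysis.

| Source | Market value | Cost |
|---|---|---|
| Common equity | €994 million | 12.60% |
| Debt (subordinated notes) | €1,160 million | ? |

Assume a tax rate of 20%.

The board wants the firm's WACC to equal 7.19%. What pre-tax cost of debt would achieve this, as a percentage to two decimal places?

Total capital V = 994 + 1160 = 2154.
Equity weight = 994/2154 = 0.4615.
Subordinated notes weight = 1160/2154 = 0.5385.
Equity contribution = 0.4615 × 12.6% = 5.8145%.
Remaining for debt = 7.19% − 5.8145% = 1.3755%.
Rd × (1 − 20%) × 0.5385 = 1.3755%  ⇒  Rd = 3.1927%.

3.19%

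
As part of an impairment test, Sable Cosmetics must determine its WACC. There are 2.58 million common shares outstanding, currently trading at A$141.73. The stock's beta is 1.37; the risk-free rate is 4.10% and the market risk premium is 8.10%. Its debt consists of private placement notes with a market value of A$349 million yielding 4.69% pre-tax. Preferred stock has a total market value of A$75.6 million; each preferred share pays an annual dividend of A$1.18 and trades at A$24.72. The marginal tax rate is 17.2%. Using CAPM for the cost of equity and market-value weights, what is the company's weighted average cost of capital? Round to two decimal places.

9.20%

Cost of equity via CAPM: Re = 4.1% + 1.37 × 8.1% = 15.1970%.
Cost of preferred: Rp = 1.18 / 24.72 = 4.7735%.
Market value of equity E = 141.73 × 2.58m = 365.6634m.
Total capital V = 365.6634 + 75.6 + 349 = 790.2634.
Equity: weight = 365.6634/790.2634 = 0.4627; cost = 15.197%.
Preferred: weight = 75.6/790.2634 = 0.0957; cost = 4.7735%.
Private placement notes: weight = 349/790.2634 = 0.4416; after-tax cost = 4.69% × (1 − 17.2%) = 3.8833%.
WACC = 0.4627 × 15.1970% + 0.0957 × 4.7735% + 0.4416 × 3.8833% = 9.2034%.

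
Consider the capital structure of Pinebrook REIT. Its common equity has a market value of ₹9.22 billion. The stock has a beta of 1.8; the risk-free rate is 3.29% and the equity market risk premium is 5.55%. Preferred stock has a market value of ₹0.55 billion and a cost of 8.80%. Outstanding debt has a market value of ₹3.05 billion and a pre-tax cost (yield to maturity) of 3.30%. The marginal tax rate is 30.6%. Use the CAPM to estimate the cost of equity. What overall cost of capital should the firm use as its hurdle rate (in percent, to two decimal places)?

Cost of equity via CAPM: Re = 3.29% + 1.8 × 5.55% = 13.2800%.
Total capital V = 9.22 + 0.55 + 3.05 = 12.82.
Equity: weight = 9.22/12.82 = 0.7192; cost = 13.28%.
Preferred: weight = 0.55/12.82 = 0.0429; cost = 8.8%.
Debt: weight = 3.05/12.82 = 0.2379; after-tax cost = 3.3% × (1 − 30.6%) = 2.2902%.
WACC = 0.7192 × 13.2800% + 0.0429 × 8.8000% + 0.2379 × 2.2902% = 10.4732%.

10.47%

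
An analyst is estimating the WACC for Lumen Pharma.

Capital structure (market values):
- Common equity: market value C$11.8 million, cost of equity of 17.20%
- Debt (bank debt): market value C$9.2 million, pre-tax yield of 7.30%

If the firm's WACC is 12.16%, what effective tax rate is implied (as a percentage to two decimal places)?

21.98%

Total capital V = 11.8 + 9.2 = 21.
Equity weight = 11.8/21 = 0.5619.
Bank debt weight = 9.2/21 = 0.4381.
Equity contribution = 0.5619 × 17.2% = 9.6648%.
Debt contribution must be 12.16% − 9.6648% = 2.4952%.
0.4381 × 7.3% × (1 − T) = 2.4952%  ⇒  (1 − T) = 0.7802.
T = 21.9774%.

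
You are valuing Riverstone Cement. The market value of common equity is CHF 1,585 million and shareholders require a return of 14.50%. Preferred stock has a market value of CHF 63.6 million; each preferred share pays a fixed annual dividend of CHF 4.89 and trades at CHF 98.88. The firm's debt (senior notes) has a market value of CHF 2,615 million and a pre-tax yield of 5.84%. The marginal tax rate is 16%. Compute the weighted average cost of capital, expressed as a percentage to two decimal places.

Cost of preferred: Rp = 4.89 / 98.88 = 4.9454%.
Total capital V = 1585 + 63.6 + 2615 = 4263.6.
Equity: weight = 1585/4263.6 = 0.3718; cost = 14.5%.
Preferred: weight = 63.6/4263.6 = 0.0149; cost = 4.9454%.
Senior notes: weight = 2615/4263.6 = 0.6133; after-tax cost = 5.84% × (1 − 16%) = 4.9056%.
WACC = 0.3718 × 14.5000% + 0.0149 × 4.9454% + 0.6133 × 4.9056% = 8.4729%.

8.47%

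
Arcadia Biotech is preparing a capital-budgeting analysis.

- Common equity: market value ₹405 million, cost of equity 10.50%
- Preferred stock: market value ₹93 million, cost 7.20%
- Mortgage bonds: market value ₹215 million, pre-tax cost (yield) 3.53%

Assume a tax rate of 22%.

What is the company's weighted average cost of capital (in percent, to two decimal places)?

Total capital V = 405 + 93 + 215 = 713.
Equity: weight = 405/713 = 0.5680; cost = 10.5%.
Preferred: weight = 93/713 = 0.1304; cost = 7.2%.
Mortgage bonds: weight = 215/713 = 0.3015; after-tax cost = 3.53% × (1 − 22%) = 2.7534%.
WACC = 0.5680 × 10.5000% + 0.1304 × 7.2000% + 0.3015 × 2.7534% = 7.7336%.

7.73%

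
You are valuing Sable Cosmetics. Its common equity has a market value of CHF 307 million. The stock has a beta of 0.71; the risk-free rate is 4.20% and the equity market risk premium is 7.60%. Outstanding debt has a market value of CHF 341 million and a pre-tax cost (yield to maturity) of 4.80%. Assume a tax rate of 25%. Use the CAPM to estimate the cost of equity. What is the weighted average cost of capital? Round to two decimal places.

Cost of equity via CAPM: Re = 4.2% + 0.71 × 7.6% = 9.5960%.
Total capital V = 307 + 341 = 648.
Equity: weight = 307/648 = 0.4738; cost = 9.596%.
Debt: weight = 341/648 = 0.5262; after-tax cost = 4.8% × (1 − 25%) = 3.6000%.
WACC = 0.4738 × 9.5960% + 0.5262 × 3.6000% = 6.4407%.

6.44%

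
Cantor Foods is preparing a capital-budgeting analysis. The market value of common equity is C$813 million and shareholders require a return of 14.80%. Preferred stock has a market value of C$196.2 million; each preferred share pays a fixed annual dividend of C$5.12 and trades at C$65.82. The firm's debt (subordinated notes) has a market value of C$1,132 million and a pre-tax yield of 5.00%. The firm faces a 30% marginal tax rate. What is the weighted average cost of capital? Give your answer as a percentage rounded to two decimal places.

8.18%

Cost of preferred: Rp = 5.12 / 65.82 = 7.7788%.
Total capital V = 813 + 196.2 + 1132 = 2141.2.
Equity: weight = 813/2141.2 = 0.3797; cost = 14.8%.
Preferred: weight = 196.2/2141.2 = 0.0916; cost = 7.7788%.
Subordinated notes: weight = 1132/2141.2 = 0.5287; after-tax cost = 5% × (1 − 30%) = 3.5000%.
WACC = 0.3797 × 14.8000% + 0.0916 × 7.7788% + 0.5287 × 3.5000% = 8.1826%.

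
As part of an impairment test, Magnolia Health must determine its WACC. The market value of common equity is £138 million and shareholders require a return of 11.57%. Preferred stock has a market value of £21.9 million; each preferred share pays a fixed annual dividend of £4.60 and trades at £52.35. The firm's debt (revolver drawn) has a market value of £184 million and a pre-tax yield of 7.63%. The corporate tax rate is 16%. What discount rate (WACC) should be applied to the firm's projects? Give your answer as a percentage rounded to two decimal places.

Cost of preferred: Rp = 4.6 / 52.35 = 8.7870%.
Total capital V = 138 + 21.9 + 184 = 343.9.
Equity: weight = 138/343.9 = 0.4013; cost = 11.57%.
Preferred: weight = 21.9/343.9 = 0.0637; cost = 8.787%.
Revolver drawn: weight = 184/343.9 = 0.5350; after-tax cost = 7.63% × (1 − 16%) = 6.4092%.
WACC = 0.4013 × 11.5700% + 0.0637 × 8.7870% + 0.5350 × 6.4092% = 8.6315%.

8.63%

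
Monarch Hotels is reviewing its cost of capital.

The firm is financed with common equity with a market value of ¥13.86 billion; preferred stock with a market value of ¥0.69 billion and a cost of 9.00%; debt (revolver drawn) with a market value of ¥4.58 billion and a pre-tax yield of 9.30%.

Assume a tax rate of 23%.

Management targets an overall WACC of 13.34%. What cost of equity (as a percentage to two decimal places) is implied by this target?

Total capital V = 13.86 + 0.69 + 4.58 = 19.13.
Equity weight = 13.86/19.13 = 0.7245.
Preferred weight = 0.69/19.13 = 0.0361.
Revolver drawn weight = 4.58/19.13 = 0.2394.
Debt contribution = 0.2394 × 9.3% × (1 − 23%) = 1.7144%.
Preferred contribution = 0.0361 × 9% = 0.3246%.
Required equity contribution = 13.34% − 2.0391% = 11.3009%.
Re = 11.3009% / 0.7245 = 15.5979%.

15.60%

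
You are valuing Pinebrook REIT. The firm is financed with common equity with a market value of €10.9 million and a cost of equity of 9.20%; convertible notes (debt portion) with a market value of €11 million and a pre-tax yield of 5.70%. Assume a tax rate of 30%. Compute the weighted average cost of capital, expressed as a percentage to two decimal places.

Total capital V = 10.9 + 11 = 21.9.
Equity: weight = 10.9/21.9 = 0.4977; cost = 9.2%.
Convertible notes (debt portion): weight = 11/21.9 = 0.5023; after-tax cost = 5.7% × (1 − 30%) = 3.9900%.
WACC = 0.4977 × 9.2000% + 0.5023 × 3.9900% = 6.5831%.

6.58%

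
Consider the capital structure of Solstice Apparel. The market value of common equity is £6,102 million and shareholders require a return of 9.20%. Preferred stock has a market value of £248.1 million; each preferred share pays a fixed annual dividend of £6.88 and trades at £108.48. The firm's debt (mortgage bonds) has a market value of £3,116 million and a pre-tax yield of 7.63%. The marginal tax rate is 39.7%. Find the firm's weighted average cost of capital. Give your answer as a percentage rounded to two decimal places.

Cost of preferred: Rp = 6.88 / 108.48 = 6.3422%.
Total capital V = 6102 + 248.1 + 3116 = 9466.1.
Equity: weight = 6102/9466.1 = 0.6446; cost = 9.2%.
Preferred: weight = 248.1/9466.1 = 0.0262; cost = 6.3422%.
Mortgage bonds: weight = 3116/9466.1 = 0.3292; after-tax cost = 7.63% × (1 − 39.7%) = 4.6009%.
WACC = 0.6446 × 9.2000% + 0.0262 × 6.3422% + 0.3292 × 4.6009% = 7.6112%.

7.61%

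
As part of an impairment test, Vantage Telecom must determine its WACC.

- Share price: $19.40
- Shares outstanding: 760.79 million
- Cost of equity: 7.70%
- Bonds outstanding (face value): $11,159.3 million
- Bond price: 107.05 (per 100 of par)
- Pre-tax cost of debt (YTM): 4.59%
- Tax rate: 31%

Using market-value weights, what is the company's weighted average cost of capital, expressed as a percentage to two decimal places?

5.67%

Market value of equity E = 19.4 × 760.79m = 14759.326m. Market value of debt D = 11159.3m × 107.05/100 = 11946.03065m.
Total capital V = 14759.326 + 11946.03065 = 26705.35665.
Equity: weight = 14759.326/26705.35665 = 0.5527; cost = 7.7%.
Bonds outstanding: weight = 11946.03065/26705.35665 = 0.4473; after-tax cost = 4.59% × (1 − 31%) = 3.1671%.
WACC = 0.5527 × 7.7000% + 0.4473 × 3.1671% = 5.6723%.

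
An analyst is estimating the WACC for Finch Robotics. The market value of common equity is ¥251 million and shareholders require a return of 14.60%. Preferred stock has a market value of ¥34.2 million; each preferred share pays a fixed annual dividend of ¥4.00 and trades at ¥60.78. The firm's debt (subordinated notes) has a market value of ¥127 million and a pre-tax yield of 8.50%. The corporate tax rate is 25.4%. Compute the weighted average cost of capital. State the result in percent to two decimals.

Cost of preferred: Rp = 4.0 / 60.78 = 6.5811%.
Total capital V = 251 + 34.2 + 127 = 412.2.
Equity: weight = 251/412.2 = 0.6089; cost = 14.6%.
Preferred: weight = 34.2/412.2 = 0.0830; cost = 6.5811%.
Subordinated notes: weight = 127/412.2 = 0.3081; after-tax cost = 8.5% × (1 − 25.4%) = 6.3410%.
WACC = 0.6089 × 14.6000% + 0.0830 × 6.5811% + 0.3081 × 6.3410% = 11.3901%.

11.39%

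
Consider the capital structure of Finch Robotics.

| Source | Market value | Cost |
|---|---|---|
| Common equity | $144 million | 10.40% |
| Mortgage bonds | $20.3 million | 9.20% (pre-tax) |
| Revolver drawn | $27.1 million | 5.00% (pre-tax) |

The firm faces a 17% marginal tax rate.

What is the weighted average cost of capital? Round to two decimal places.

9.22%

Total capital V = 144 + 20.3 + 27.1 = 191.4.
Equity: weight = 144/191.4 = 0.7524; cost = 10.4%.
Mortgage bonds: weight = 20.3/191.4 = 0.1061; after-tax cost = 9.2% × (1 − 17%) = 7.6360%.
Revolver drawn: weight = 27.1/191.4 = 0.1416; after-tax cost = 5% × (1 − 17%) = 4.1500%.
WACC = 0.7524 × 10.4000% + 0.1061 × 7.6360% + 0.1416 × 4.1500% = 9.2219%.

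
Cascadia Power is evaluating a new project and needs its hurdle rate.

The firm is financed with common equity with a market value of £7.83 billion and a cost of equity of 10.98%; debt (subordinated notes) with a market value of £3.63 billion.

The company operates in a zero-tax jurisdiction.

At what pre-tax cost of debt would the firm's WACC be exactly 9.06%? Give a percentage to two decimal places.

4.92%

Total capital V = 7.83 + 3.63 = 11.46.
Equity weight = 7.83/11.46 = 0.6832.
Subordinated notes weight = 3.63/11.46 = 0.3168.
Equity contribution = 0.6832 × 10.98% = 7.5020%.
Remaining for debt = 9.06% − 7.5020% = 1.5580%.
Rd × (1 − 0%) × 0.3168 = 1.5580%  ⇒  Rd = 4.9185%.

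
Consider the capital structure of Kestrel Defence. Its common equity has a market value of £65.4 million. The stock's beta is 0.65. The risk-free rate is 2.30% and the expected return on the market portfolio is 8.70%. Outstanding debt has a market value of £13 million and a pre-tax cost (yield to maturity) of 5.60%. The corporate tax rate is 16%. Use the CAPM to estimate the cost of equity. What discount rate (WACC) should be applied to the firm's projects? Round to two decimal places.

6.17%

Market risk premium = 8.7% − 2.3% = 6.4%.
Cost of equity via CAPM: Re = 2.3% + 0.65 × 6.4% = 6.4600%.
Total capital V = 65.4 + 13 = 78.4.
Equity: weight = 65.4/78.4 = 0.8342; cost = 6.46%.
Debt: weight = 13/78.4 = 0.1658; after-tax cost = 5.6% × (1 − 16%) = 4.7040%.
WACC = 0.8342 × 6.4600% + 0.1658 × 4.7040% = 6.1688%.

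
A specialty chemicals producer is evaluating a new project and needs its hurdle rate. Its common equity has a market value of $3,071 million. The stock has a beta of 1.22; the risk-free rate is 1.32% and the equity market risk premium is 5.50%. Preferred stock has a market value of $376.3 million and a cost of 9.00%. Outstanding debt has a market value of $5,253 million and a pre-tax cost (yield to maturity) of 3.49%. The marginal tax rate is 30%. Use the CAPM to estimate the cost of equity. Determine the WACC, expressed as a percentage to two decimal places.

4.70%

Cost of equity via CAPM: Re = 1.32% + 1.22 × 5.5% = 8.0300%.
Total capital V = 3071 + 376.3 + 5253 = 8700.3.
Equity: weight = 3071/8700.3 = 0.3530; cost = 8.03%.
Preferred: weight = 376.3/8700.3 = 0.0433; cost = 9%.
Debt: weight = 5253/8700.3 = 0.6038; after-tax cost = 3.49% × (1 − 30%) = 2.4430%.
WACC = 0.3530 × 8.0300% + 0.0433 × 9.0000% + 0.6038 × 2.4430% = 4.6987%.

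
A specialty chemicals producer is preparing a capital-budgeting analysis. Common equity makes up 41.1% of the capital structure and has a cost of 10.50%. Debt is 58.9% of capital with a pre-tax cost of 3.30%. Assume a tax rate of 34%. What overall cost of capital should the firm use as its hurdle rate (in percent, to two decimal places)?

After-tax cost of debt = 3.3% × (1 − 34%) = 2.1780%.
WACC = 0.411 × 10.5000% + 0.589 × 2.1780% = 5.5983%.

5.60%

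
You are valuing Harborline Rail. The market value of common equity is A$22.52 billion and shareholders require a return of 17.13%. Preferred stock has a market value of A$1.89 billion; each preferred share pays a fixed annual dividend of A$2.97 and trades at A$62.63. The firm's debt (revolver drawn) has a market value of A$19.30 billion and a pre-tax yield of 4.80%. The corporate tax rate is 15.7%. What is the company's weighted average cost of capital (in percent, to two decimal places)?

10.82%

Cost of preferred: Rp = 2.97 / 62.63 = 4.7421%.
Total capital V = 22.52 + 1.89 + 19.3 = 43.71.
Equity: weight = 22.52/43.71 = 0.5152; cost = 17.13%.
Preferred: weight = 1.89/43.71 = 0.0432; cost = 4.7421%.
Revolver drawn: weight = 19.3/43.71 = 0.4415; after-tax cost = 4.8% × (1 − 15.7%) = 4.0464%.
WACC = 0.5152 × 17.1300% + 0.0432 × 4.7421% + 0.4415 × 4.0464% = 10.8173%.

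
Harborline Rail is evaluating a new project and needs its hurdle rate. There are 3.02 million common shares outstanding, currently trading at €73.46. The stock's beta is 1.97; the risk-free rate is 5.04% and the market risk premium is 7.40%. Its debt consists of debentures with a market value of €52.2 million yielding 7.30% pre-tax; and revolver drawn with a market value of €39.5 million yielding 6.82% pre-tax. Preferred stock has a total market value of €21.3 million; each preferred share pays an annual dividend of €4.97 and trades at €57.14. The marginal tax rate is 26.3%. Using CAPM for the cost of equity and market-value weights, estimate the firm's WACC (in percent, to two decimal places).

14.98%

Cost of equity via CAPM: Re = 5.04% + 1.97 × 7.4% = 19.6180%.
Cost of preferred: Rp = 4.97 / 57.14 = 8.6979%.
Market value of equity E = 73.46 × 3.02m = 221.8492m.
Total capital V = 221.8492 + 21.3 + 52.2 + 39.5 = 334.8492.
Equity: weight = 221.8492/334.8492 = 0.6625; cost = 19.618%.
Preferred: weight = 21.3/334.8492 = 0.0636; cost = 8.6979%.
Debentures: weight = 52.2/334.8492 = 0.1559; after-tax cost = 7.3% × (1 − 26.3%) = 5.3801%.
Revolver drawn: weight = 39.5/334.8492 = 0.1180; after-tax cost = 6.82% × (1 − 26.3%) = 5.0263%.
WACC = 0.6625 × 19.6180% + 0.0636 × 8.6979% + 0.1559 × 5.3801% + 0.1180 × 5.0263% = 14.9825%.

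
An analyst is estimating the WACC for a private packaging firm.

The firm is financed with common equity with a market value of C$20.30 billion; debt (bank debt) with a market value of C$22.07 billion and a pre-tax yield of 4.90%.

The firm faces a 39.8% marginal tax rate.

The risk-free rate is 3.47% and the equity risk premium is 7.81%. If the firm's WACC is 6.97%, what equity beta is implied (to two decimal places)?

1.01

Total capital V = 20.3 + 22.07 = 42.37.
Equity weight = 20.3/42.37 = 0.4791.
Bank debt weight = 22.07/42.37 = 0.5209.
Debt contribution = 0.5209 × 4.9% × (1 − 39.8%) = 1.5365%.
Required equity contribution = 6.97% − 1.5365% = 5.4335%  ⇒  Re = 11.3407%.
CAPM: 11.3407% = 3.47% + β × 7.81%  ⇒  β = 1.0078.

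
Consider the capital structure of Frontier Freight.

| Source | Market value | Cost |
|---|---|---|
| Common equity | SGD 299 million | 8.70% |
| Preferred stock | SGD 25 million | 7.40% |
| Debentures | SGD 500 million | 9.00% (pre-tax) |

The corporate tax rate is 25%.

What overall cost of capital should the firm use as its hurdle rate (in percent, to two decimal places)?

7.48%

Total capital V = 299 + 25 + 500 = 824.
Equity: weight = 299/824 = 0.3629; cost = 8.7%.
Preferred: weight = 25/824 = 0.0303; cost = 7.4%.
Debentures: weight = 500/824 = 0.6068; after-tax cost = 9% × (1 − 25%) = 6.7500%.
WACC = 0.3629 × 8.7000% + 0.0303 × 7.4000% + 0.6068 × 6.7500% = 7.4773%.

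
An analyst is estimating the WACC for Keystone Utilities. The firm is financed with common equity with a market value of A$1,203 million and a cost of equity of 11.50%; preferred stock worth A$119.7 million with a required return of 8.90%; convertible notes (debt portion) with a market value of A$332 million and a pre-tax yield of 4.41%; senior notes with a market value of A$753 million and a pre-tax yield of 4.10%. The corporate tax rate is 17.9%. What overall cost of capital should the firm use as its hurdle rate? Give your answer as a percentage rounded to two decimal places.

7.74%

Total capital V = 1203 + 119.7 + 332 + 753 = 2407.7.
Equity: weight = 1203/2407.7 = 0.4996; cost = 11.5%.
Preferred: weight = 119.7/2407.7 = 0.0497; cost = 8.9%.
Convertible notes (debt portion): weight = 332/2407.7 = 0.1379; after-tax cost = 4.41% × (1 − 17.9%) = 3.6206%.
Senior notes: weight = 753/2407.7 = 0.3127; after-tax cost = 4.1% × (1 − 17.9%) = 3.3661%.
WACC = 0.4996 × 11.5000% + 0.0497 × 8.9000% + 0.1379 × 3.6206% + 0.3127 × 3.3661% = 7.7404%.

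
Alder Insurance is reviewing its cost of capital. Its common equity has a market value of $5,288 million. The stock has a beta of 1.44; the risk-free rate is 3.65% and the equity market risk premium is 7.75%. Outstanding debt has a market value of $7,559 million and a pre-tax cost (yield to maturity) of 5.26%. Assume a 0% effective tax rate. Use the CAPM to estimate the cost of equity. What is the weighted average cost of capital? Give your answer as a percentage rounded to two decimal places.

Cost of equity via CAPM: Re = 3.65% + 1.44 × 7.75% = 14.8100%.
Total capital V = 5288 + 7559 = 12847.
Equity: weight = 5288/12847 = 0.4116; cost = 14.81%.
Debt: weight = 7559/12847 = 0.5884; after-tax cost = 5.26% × (1 − 0%) = 5.2600%.
WACC = 0.4116 × 14.8100% + 0.5884 × 5.2600% = 9.1909%.

9.19%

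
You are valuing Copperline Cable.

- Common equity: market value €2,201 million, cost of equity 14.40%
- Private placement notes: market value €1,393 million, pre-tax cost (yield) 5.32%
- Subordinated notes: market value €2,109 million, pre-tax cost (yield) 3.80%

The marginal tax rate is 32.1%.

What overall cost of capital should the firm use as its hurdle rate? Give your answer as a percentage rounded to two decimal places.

7.39%

Total capital V = 2201 + 1393 + 2109 = 5703.
Equity: weight = 2201/5703 = 0.3859; cost = 14.4%.
Private placement notes: weight = 1393/5703 = 0.2443; after-tax cost = 5.32% × (1 − 32.1%) = 3.6123%.
Subordinated notes: weight = 2109/5703 = 0.3698; after-tax cost = 3.8% × (1 − 32.1%) = 2.5802%.
WACC = 0.3859 × 14.4000% + 0.2443 × 3.6123% + 0.3698 × 2.5802% = 7.3940%.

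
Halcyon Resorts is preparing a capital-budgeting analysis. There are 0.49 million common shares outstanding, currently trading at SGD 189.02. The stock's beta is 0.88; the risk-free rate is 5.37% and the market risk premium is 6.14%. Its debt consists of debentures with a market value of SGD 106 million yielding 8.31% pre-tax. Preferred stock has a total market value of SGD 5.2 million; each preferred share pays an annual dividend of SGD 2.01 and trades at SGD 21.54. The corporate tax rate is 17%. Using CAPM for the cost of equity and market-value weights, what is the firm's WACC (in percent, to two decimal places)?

8.72%

Cost of equity via CAPM: Re = 5.37% + 0.88 × 6.14% = 10.7732%.
Cost of preferred: Rp = 2.01 / 21.54 = 9.3315%.
Market value of equity E = 189.02 × 0.49m = 92.6198m.
Total capital V = 92.6198 + 5.2 + 106 = 203.8198.
Equity: weight = 92.6198/203.8198 = 0.4544; cost = 10.7732%.
Preferred: weight = 5.2/203.8198 = 0.0255; cost = 9.3315%.
Debentures: weight = 106/203.8198 = 0.5201; after-tax cost = 8.31% × (1 − 17%) = 6.8973%.
WACC = 0.4544 × 10.7732% + 0.0255 × 9.3315% + 0.5201 × 6.8973% = 8.7207%.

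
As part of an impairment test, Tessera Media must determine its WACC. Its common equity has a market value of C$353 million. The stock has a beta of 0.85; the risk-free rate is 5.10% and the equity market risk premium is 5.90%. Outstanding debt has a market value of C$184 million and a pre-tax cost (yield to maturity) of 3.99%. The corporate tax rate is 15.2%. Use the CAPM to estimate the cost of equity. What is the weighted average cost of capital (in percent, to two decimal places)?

Cost of equity via CAPM: Re = 5.1% + 0.85 × 5.9% = 10.1150%.
Total capital V = 353 + 184 = 537.
Equity: weight = 353/537 = 0.6574; cost = 10.115%.
Debt: weight = 184/537 = 0.3426; after-tax cost = 3.99% × (1 − 15.2%) = 3.3835%.
WACC = 0.6574 × 10.1150% + 0.3426 × 3.3835% = 7.8085%.

7.81%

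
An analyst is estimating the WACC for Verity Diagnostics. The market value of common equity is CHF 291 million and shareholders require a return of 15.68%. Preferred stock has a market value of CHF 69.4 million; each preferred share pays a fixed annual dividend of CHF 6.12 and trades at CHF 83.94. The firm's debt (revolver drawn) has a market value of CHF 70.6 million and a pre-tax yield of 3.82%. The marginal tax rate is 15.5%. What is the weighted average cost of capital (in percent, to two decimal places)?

12.29%

Cost of preferred: Rp = 6.12 / 83.94 = 7.2909%.
Total capital V = 291 + 69.4 + 70.6 = 431.
Equity: weight = 291/431 = 0.6752; cost = 15.68%.
Preferred: weight = 69.4/431 = 0.1610; cost = 7.2909%.
Revolver drawn: weight = 70.6/431 = 0.1638; after-tax cost = 3.82% × (1 − 15.5%) = 3.2279%.
WACC = 0.6752 × 15.6800% + 0.1610 × 7.2909% + 0.1638 × 3.2279% = 12.2895%.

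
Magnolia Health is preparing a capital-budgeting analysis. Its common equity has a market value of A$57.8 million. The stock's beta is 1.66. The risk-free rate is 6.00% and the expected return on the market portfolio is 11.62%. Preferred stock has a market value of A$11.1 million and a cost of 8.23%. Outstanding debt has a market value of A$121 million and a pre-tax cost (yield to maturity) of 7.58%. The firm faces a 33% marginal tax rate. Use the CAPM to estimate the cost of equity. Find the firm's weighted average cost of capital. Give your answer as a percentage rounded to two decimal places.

Market risk premium = 11.62% − 6.0% = 5.62%.
Cost of equity via CAPM: Re = 6.0% + 1.66 × 5.62% = 15.3292%.
Total capital V = 57.8 + 11.1 + 121 = 189.9.
Equity: weight = 57.8/189.9 = 0.3044; cost = 15.3292%.
Preferred: weight = 11.1/189.9 = 0.0585; cost = 8.23%.
Debt: weight = 121/189.9 = 0.6372; after-tax cost = 7.58% × (1 − 33%) = 5.0786%.
WACC = 0.3044 × 15.3292% + 0.0585 × 8.2300% + 0.6372 × 5.0786% = 8.3828%.

8.38%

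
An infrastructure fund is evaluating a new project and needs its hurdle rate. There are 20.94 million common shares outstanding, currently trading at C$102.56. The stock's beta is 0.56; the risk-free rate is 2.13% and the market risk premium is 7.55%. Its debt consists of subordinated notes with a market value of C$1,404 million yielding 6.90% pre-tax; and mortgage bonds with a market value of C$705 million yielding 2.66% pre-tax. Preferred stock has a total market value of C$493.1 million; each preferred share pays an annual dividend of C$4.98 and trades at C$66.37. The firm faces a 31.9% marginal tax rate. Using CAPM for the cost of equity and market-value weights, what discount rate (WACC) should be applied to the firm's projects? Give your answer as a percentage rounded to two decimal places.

5.31%

Cost of equity via CAPM: Re = 2.13% + 0.56 × 7.55% = 6.3580%.
Cost of preferred: Rp = 4.98 / 66.37 = 7.5034%.
Market value of equity E = 102.56 × 20.94m = 2147.6064m.
Total capital V = 2147.6064 + 493.1 + 1404 + 705 = 4749.7064.
Equity: weight = 2147.6064/4749.7064 = 0.4522; cost = 6.358%.
Preferred: weight = 493.1/4749.7064 = 0.1038; cost = 7.5034%.
Subordinated notes: weight = 1404/4749.7064 = 0.2956; after-tax cost = 6.9% × (1 − 31.9%) = 4.6989%.
Mortgage bonds: weight = 705/4749.7064 = 0.1484; after-tax cost = 2.66% × (1 − 31.9%) = 1.8115%.
WACC = 0.4522 × 6.3580% + 0.1038 × 7.5034% + 0.2956 × 4.6989% + 0.1484 × 1.8115% = 5.3116%.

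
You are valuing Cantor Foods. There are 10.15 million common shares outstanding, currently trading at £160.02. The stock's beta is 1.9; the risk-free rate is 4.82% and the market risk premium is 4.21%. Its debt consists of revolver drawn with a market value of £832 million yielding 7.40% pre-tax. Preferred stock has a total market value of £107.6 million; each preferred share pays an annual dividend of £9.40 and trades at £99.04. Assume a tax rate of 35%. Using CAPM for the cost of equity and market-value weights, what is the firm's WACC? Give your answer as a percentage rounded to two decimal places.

Cost of equity via CAPM: Re = 4.82% + 1.9 × 4.21% = 12.8190%.
Cost of preferred: Rp = 9.4 / 99.04 = 9.4911%.
Market value of equity E = 160.02 × 10.15m = 1624.203m.
Total capital V = 1624.203 + 107.6 + 832 = 2563.803.
Equity: weight = 1624.203/2563.803 = 0.6335; cost = 12.819%.
Preferred: weight = 107.6/2563.803 = 0.0420; cost = 9.4911%.
Revolver drawn: weight = 832/2563.803 = 0.3245; after-tax cost = 7.4% × (1 − 35%) = 4.8100%.
WACC = 0.6335 × 12.8190% + 0.0420 × 9.4911% + 0.3245 × 4.8100% = 10.0803%.

10.08%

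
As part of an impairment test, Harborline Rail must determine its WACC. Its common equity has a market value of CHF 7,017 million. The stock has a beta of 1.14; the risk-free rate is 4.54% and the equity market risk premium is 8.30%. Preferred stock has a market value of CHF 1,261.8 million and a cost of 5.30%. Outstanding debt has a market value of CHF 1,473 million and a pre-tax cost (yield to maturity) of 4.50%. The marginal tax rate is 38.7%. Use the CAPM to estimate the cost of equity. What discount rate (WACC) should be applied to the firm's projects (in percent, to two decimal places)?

Cost of equity via CAPM: Re = 4.54% + 1.14 × 8.3% = 14.0020%.
Total capital V = 7017 + 1261.8 + 1473 = 9751.8.
Equity: weight = 7017/9751.8 = 0.7196; cost = 14.002%.
Preferred: weight = 1261.8/9751.8 = 0.1294; cost = 5.3%.
Debt: weight = 1473/9751.8 = 0.1510; after-tax cost = 4.5% × (1 − 38.7%) = 2.7585%.
WACC = 0.7196 × 14.0020% + 0.1294 × 5.3000% + 0.1510 × 2.7585% = 11.1777%.

11.18%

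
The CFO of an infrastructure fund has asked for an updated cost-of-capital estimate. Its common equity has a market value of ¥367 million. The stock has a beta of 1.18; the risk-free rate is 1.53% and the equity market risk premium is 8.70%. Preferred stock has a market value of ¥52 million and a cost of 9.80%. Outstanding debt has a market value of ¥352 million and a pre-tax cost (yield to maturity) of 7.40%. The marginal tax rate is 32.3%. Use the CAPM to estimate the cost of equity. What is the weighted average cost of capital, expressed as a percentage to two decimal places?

Cost of equity via CAPM: Re = 1.53% + 1.18 × 8.7% = 11.7960%.
Total capital V = 367 + 52 + 352 = 771.
Equity: weight = 367/771 = 0.4760; cost = 11.796%.
Preferred: weight = 52/771 = 0.0674; cost = 9.8%.
Debt: weight = 352/771 = 0.4565; after-tax cost = 7.4% × (1 − 32.3%) = 5.0098%.
WACC = 0.4760 × 11.7960% + 0.0674 × 9.8000% + 0.4565 × 5.0098% = 8.5631%.

8.56%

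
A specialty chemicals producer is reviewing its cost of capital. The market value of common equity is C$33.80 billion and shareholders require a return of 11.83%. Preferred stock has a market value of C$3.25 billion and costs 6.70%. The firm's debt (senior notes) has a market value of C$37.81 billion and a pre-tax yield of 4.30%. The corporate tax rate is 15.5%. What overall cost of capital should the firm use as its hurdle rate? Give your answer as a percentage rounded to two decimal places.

Total capital V = 33.8 + 3.25 + 37.81 = 74.86.
Equity: weight = 33.8/74.86 = 0.4515; cost = 11.83%.
Preferred: weight = 3.25/74.86 = 0.0434; cost = 6.7%.
Senior notes: weight = 37.81/74.86 = 0.5051; after-tax cost = 4.3% × (1 − 15.5%) = 3.6335%.
WACC = 0.4515 × 11.8300% + 0.0434 × 6.7000% + 0.5051 × 3.6335% = 7.4674%.

7.47%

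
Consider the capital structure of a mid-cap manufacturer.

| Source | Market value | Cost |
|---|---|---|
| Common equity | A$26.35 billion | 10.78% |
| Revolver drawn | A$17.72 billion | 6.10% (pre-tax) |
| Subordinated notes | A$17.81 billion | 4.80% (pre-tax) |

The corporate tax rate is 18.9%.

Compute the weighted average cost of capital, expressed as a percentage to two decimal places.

Total capital V = 26.35 + 17.72 + 17.81 = 61.88.
Equity: weight = 26.35/61.88 = 0.4258; cost = 10.78%.
Revolver drawn: weight = 17.72/61.88 = 0.2864; after-tax cost = 6.1% × (1 − 18.9%) = 4.9471%.
Subordinated notes: weight = 17.81/61.88 = 0.2878; after-tax cost = 4.8% × (1 − 18.9%) = 3.8928%.
WACC = 0.4258 × 10.7800% + 0.2864 × 4.9471% + 0.2878 × 3.8928% = 7.1274%.

7.13%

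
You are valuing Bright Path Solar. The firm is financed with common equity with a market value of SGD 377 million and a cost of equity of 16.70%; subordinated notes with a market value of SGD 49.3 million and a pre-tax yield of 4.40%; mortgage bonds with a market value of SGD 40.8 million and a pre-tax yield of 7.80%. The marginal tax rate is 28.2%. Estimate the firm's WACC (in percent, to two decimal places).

Total capital V = 377 + 49.3 + 40.8 = 467.1.
Equity: weight = 377/467.1 = 0.8071; cost = 16.7%.
Subordinated notes: weight = 49.3/467.1 = 0.1055; after-tax cost = 4.4% × (1 − 28.2%) = 3.1592%.
Mortgage bonds: weight = 40.8/467.1 = 0.0873; after-tax cost = 7.8% × (1 − 28.2%) = 5.6004%.
WACC = 0.8071 × 16.7000% + 0.1055 × 3.1592% + 0.0873 × 5.6004% = 14.3013%.

14.30%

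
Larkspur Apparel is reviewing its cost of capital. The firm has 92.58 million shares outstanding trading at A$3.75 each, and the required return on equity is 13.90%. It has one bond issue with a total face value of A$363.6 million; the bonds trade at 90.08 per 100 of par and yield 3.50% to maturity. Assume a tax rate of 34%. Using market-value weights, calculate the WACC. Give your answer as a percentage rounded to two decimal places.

8.27%

Market value of equity E = 3.75 × 92.58m = 347.175m. Market value of debt D = 363.6m × 90.08/100 = 327.53088m.
Total capital V = 347.175 + 327.53088 = 674.70588.
Equity: weight = 347.175/674.70588 = 0.5146; cost = 13.9%.
Bonds outstanding: weight = 327.53088/674.70588 = 0.4854; after-tax cost = 3.5% × (1 − 34%) = 2.3100%.
WACC = 0.5146 × 13.9000% + 0.4854 × 2.3100% = 8.2737%.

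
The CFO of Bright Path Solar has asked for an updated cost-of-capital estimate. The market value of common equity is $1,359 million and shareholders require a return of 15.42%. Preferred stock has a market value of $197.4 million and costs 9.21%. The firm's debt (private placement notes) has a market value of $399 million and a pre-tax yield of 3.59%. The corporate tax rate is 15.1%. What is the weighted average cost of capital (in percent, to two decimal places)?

Total capital V = 1359 + 197.4 + 399 = 1955.4.
Equity: weight = 1359/1955.4 = 0.6950; cost = 15.42%.
Preferred: weight = 197.4/1955.4 = 0.1010; cost = 9.21%.
Private placement notes: weight = 399/1955.4 = 0.2041; after-tax cost = 3.59% × (1 − 15.1%) = 3.0479%.
WACC = 0.6950 × 15.4200% + 0.1010 × 9.2100% + 0.2041 × 3.0479% = 12.2686%.

12.27%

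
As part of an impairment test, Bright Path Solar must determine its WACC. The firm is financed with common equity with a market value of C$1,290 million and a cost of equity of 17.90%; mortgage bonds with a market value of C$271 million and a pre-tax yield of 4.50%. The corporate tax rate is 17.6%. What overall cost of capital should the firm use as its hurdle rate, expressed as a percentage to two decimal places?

15.44%

Total capital V = 1290 + 271 = 1561.
Equity: weight = 1290/1561 = 0.8264; cost = 17.9%.
Mortgage bonds: weight = 271/1561 = 0.1736; after-tax cost = 4.5% × (1 − 17.6%) = 3.7080%.
WACC = 0.8264 × 17.9000% + 0.1736 × 3.7080% = 15.4362%.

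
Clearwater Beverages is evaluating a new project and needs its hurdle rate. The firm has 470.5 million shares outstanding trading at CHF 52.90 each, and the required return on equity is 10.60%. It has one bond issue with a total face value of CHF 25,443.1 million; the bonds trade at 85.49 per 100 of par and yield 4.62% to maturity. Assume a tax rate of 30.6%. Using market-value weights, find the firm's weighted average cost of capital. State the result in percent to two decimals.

Market value of equity E = 52.9 × 470.5m = 24889.45m. Market value of debt D = 25443.1m × 85.49/100 = 21751.30619m.
Total capital V = 24889.45 + 21751.30619 = 46640.75619.
Equity: weight = 24889.45/46640.75619 = 0.5336; cost = 10.6%.
Bonds outstanding: weight = 21751.30619/46640.75619 = 0.4664; after-tax cost = 4.62% × (1 − 30.6%) = 3.2063%.
WACC = 0.5336 × 10.6000% + 0.4664 × 3.2063% = 7.1519%.

7.15%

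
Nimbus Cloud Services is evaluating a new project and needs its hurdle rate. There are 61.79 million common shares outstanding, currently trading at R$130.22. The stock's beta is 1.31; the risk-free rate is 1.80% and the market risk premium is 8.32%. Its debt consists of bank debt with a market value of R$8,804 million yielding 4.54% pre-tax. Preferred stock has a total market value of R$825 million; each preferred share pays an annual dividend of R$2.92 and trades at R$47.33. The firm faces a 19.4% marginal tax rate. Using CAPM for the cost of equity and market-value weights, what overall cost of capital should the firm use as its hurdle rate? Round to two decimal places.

Cost of equity via CAPM: Re = 1.8% + 1.31 × 8.32% = 12.6992%.
Cost of preferred: Rp = 2.92 / 47.33 = 6.1694%.
Market value of equity E = 130.22 × 61.79m = 8046.2938m.
Total capital V = 8046.2938 + 825 + 8804 = 17675.2938.
Equity: weight = 8046.2938/17675.2938 = 0.4552; cost = 12.6992%.
Preferred: weight = 825/17675.2938 = 0.0467; cost = 6.1694%.
Bank debt: weight = 8804/17675.2938 = 0.4981; after-tax cost = 4.54% × (1 − 19.4%) = 3.6592%.
WACC = 0.4552 × 12.6992% + 0.0467 × 6.1694% + 0.4981 × 3.6592% = 7.8916%.

7.89%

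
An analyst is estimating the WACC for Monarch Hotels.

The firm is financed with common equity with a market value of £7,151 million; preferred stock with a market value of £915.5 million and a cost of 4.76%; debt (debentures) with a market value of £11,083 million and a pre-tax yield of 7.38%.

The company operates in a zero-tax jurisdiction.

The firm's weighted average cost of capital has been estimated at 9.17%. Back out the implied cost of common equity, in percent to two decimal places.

12.51%

Total capital V = 7151 + 915.5 + 11083 = 19149.5.
Equity weight = 7151/19149.5 = 0.3734.
Preferred weight = 915.5/19149.5 = 0.0478.
Debentures weight = 11083/19149.5 = 0.5788.
Debt contribution = 0.5788 × 7.38% × (1 − 0%) = 4.2713%.
Preferred contribution = 0.0478 × 4.76% = 0.2276%.
Required equity contribution = 9.17% − 4.4988% = 4.6712%.
Re = 4.6712% / 0.3734 = 12.5088%.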